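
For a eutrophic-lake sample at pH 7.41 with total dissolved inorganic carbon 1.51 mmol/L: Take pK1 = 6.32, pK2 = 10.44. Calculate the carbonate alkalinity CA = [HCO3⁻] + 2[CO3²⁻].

CA = 1.40 mmol/L

CA = [HCO3⁻] + 2[CO3²⁻] = (α₁ + 2α₂)·DIC
At pH 7.41: [H⁺]/K1 = 10^-1.09 = 0.081283, K2/[H⁺] = 10^-3.03 = 0.00093325
α₁ = 1/(1 + 0.081283 + 0.00093325) = 1/1.0822 = 0.9240; α₂ = α₁·K2/[H⁺] = 0.0008624
α₁ + 2α₂ = 0.9258
CA = 0.9258 × 1.51 = 1.40 mmol/L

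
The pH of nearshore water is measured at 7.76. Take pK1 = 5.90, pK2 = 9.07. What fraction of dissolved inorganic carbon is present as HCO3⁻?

α₁ = 0.941

α₁ = 1 / (1 + [H⁺]/K1 + K2/[H⁺]) = 1 / (1 + 10^-1.86 + 10^-1.31)
   = 1 / (1 + 0.013804 + 0.048978) = 1/1.0628 = 0.9409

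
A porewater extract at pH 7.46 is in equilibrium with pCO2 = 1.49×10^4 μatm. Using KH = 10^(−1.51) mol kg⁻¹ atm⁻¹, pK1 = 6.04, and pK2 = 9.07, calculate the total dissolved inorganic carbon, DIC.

[CO2*] = KH · pCO2 = 10^(−1.51) × 1.49×10^4×10^-6 = 4.605×10^-4 mol/kg
α₀ = 1/(1 + K1/[H⁺] + K1K2/[H⁺]²) = 1/(1 + 10^+1.42 + 10^-0.19) = 0.03578
DIC = [CO2*]/α₀ = 4.605×10^-4 / 0.03578 = 12.9 mmol/kg

DIC = 12.9 mmol/kg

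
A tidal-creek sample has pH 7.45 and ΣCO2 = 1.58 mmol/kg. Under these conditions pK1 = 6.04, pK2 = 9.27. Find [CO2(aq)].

α₀ = 1 / (1 + K1/[H⁺] + K1K2/[H⁺]²) = 1 / (1 + 10^+1.41 + 10^-0.41)
   = 1 / (1 + 25.704 + 0.38905) = 1/27.093 = 0.03691
[CO2*] = α₀ × DIC = 0.03691 × 1.58 = 0.0583 mmol/kg

[CO2*] = 0.0583 mmol/kg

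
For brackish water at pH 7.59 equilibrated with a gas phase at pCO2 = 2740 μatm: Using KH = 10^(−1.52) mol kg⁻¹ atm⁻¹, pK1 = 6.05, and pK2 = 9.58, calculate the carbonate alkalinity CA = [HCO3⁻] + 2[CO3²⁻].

[CO2*] = KH · pCO2 = 10^(−1.52) × 2740×10^-6 = 8.275×10^-5 mol/kg
α₀ = 1/(1 + K1/[H⁺] + K1K2/[H⁺]²) = 1/(1 + 10^+1.54 + 10^-0.45) = 0.02776
DIC = [CO2*]/α₀ = 8.275×10^-5 / 0.02776 = 2.981 mmol/kg
CA = (α₁ + 2α₂)·DIC = (0.9624 + 2×0.009848) × 2.981 = 2.93 mmol/kg

CA = 2.93 mmol/kg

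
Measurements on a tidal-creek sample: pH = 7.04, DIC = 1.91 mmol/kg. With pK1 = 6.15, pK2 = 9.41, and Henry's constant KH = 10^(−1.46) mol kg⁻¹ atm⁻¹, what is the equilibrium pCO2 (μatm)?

α₀ = 1 / (1 + K1/[H⁺] + K1K2/[H⁺]²) = 1 / (1 + 10^+0.89 + 10^-1.48)
   = 1 / (1 + 7.7625 + 0.033113) = 1/8.7956 = 0.1137
[CO2*] = α₀ × DIC = 0.1137 × 1.91 = 0.2172 mmol/kg
pCO2 = [CO2*]/KH = 2.172×10^-4 / 3.467×10^-2 = 6260 μatm

pCO2 = 6260 μatm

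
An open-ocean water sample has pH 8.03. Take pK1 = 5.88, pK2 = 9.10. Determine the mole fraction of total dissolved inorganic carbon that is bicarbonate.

α₁ = 1 / (1 + [H⁺]/K1 + K2/[H⁺]) = 1 / (1 + 10^-2.15 + 10^-1.07)
   = 1 / (1 + 0.0070795 + 0.085114) = 1/1.0922 = 0.9156

α₁ = 0.916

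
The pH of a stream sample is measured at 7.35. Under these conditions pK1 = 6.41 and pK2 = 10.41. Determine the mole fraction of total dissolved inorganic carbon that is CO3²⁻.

α₂ = 0.000781

α₂ = 1 / (1 + [H⁺]/K2 + [H⁺]²/(K1K2)) = 1 / (1 + 10^+3.06 + 10^+2.12)
   = 1 / (1 + 1148.2 + 131.83) = 1/1281.0 = 0.0007807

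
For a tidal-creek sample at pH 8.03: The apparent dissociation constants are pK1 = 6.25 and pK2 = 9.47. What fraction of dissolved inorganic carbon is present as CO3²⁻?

α₂ = 0.0345

α₂ = 1 / (1 + [H⁺]/K2 + [H⁺]²/(K1K2)) = 1 / (1 + 10^+1.44 + 10^-0.34)
   = 1 / (1 + 27.542 + 0.45709) = 1/28.999 = 0.03448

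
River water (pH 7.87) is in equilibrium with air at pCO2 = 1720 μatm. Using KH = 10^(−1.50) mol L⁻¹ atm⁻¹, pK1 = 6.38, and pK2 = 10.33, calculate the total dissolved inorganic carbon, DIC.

[CO2*] = KH · pCO2 = 10^(−1.50) × 1720×10^-6 = 5.439×10^-5 mol/L
α₀ = 1/(1 + K1/[H⁺] + K1K2/[H⁺]²) = 1/(1 + 10^+1.49 + 10^-0.97) = 0.03124
DIC = [CO2*]/α₀ = 5.439×10^-5 / 0.03124 = 1.74 mmol/L

DIC = 1.74 mmol/L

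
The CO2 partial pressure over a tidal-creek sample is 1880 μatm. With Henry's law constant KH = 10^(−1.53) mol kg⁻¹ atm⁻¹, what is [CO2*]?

[CO2*] = 55.5 μmol/kg

KH = 10^(−1.53) = 2.951×10^-2 mol kg⁻¹ atm⁻¹
[CO2*] = KH · pCO2 = 2.951×10^-2 × 1880×10^-6 atm = 5.55×10^-5 mol/kg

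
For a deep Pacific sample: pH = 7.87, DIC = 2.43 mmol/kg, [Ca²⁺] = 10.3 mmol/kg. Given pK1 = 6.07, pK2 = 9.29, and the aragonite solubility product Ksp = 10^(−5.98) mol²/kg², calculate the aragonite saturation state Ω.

α₂ = 1 / (1 + [H⁺]/K2 + [H⁺]²/(K1K2)) = 1 / (1 + 10^+1.42 + 10^-0.38)
   = 1 / (1 + 26.303 + 0.41687) = 1/27.720 = 0.03608
[CO3²⁻] = α₂ × DIC = 0.03608 × 2.43 = 0.08766 mmol/kg
Ksp = 10^(−5.98) = 1.047×10^-6
Ω = [Ca²⁺][CO3²⁻]/Ksp = (10.3×10^-3)(8.766×10^-5) / 1.047×10^-6 = 0.862

Ω = 0.862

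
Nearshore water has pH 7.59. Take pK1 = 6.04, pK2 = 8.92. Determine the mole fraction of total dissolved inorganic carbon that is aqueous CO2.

α₀ = 0.0262

α₀ = 1 / (1 + K1/[H⁺] + K1K2/[H⁺]²) = 1 / (1 + 10^+1.55 + 10^+0.22)
   = 1 / (1 + 35.481 + 1.6596) = 1/38.141 = 0.02622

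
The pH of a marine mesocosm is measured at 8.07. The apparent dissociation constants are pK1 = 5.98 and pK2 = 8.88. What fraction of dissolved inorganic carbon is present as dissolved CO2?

α₀ = 1 / (1 + K1/[H⁺] + K1K2/[H⁺]²) = 1 / (1 + 10^+2.09 + 10^+1.28)
   = 1 / (1 + 123.03 + 19.055) = 1/143.08 = 0.006989

α₀ = 0.00699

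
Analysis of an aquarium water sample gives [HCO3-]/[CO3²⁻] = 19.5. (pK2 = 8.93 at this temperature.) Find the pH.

pH = 7.64

From K2 = [H⁺][CO3²⁻]/[HCO3-]:  pH = pK2 − log₁₀([HCO3-]/[CO3²⁻])
log₁₀(19.5) = +1.290
pH = 8.93 − (+1.290) = 7.64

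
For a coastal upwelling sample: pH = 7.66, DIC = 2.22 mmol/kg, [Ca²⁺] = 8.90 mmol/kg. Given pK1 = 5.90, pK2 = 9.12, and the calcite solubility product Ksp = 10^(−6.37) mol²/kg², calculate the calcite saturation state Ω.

Ω = 1.53

α₂ = 1 / (1 + [H⁺]/K2 + [H⁺]²/(K1K2)) = 1 / (1 + 10^+1.46 + 10^-0.30)
   = 1 / (1 + 28.840 + 0.50119) = 1/30.342 = 0.03296
[CO3²⁻] = α₂ × DIC = 0.03296 × 2.22 = 0.07317 mmol/kg
Ksp = 10^(−6.37) = 4.266×10^-7
Ω = [Ca²⁺][CO3²⁻]/Ksp = (8.90×10^-3)(7.317×10^-5) / 4.266×10^-7 = 1.53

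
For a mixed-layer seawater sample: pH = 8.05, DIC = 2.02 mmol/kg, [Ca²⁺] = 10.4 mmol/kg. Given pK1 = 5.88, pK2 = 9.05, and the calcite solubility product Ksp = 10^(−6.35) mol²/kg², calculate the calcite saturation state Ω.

α₂ = 1 / (1 + [H⁺]/K2 + [H⁺]²/(K1K2)) = 1 / (1 + 10^+1.00 + 10^-1.17)
   = 1 / (1 + 10.000 + 0.067608) = 1/11.068 = 0.09035
[CO3²⁻] = α₂ × DIC = 0.09035 × 2.02 = 0.1825 mmol/kg
Ksp = 10^(−6.35) = 4.467×10^-7
Ω = [Ca²⁺][CO3²⁻]/Ksp = (10.4×10^-3)(1.825×10^-4) / 4.467×10^-7 = 4.25

Ω = 4.25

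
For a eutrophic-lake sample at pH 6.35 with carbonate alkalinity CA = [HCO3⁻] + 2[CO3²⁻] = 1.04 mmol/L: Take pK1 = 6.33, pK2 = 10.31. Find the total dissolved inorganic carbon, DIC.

CA = [HCO3⁻] + 2[CO3²⁻] = (α₁ + 2α₂)·DIC
At pH 6.35: [H⁺]/K1 = 10^-0.02 = 0.95499, K2/[H⁺] = 10^-3.96 = 0.00010965
α₁ = 1/(1 + 0.95499 + 0.00010965) = 1/1.9551 = 0.5115; α₂ = α₁·K2/[H⁺] = 5.608×10^-5
α₁ + 2α₂ = 0.5116
DIC = CA / (α₁ + 2α₂) = 1.04 / 0.5116 = 2.03 mmol/L

DIC = 2.03 mmol/L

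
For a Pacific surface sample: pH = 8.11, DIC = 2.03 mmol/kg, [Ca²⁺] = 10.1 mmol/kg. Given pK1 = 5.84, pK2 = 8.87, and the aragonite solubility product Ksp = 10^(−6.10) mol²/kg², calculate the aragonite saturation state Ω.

Ω = 3.80

α₂ = 1 / (1 + [H⁺]/K2 + [H⁺]²/(K1K2)) = 1 / (1 + 10^+0.76 + 10^-1.51)
   = 1 / (1 + 5.7544 + 0.030903) = 1/6.7853 = 0.1474
[CO3²⁻] = α₂ × DIC = 0.1474 × 2.03 = 0.2992 mmol/kg
Ksp = 10^(−6.10) = 7.943×10^-7
Ω = [Ca²⁺][CO3²⁻]/Ksp = (10.1×10^-3)(2.992×10^-4) / 7.943×10^-7 = 3.80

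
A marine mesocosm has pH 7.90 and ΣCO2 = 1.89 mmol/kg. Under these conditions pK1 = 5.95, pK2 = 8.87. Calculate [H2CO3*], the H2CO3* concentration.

[CO2*] = 19.0 μmol/kg

α₀ = 1 / (1 + K1/[H⁺] + K1K2/[H⁺]²) = 1 / (1 + 10^+1.95 + 10^+0.98)
   = 1 / (1 + 89.125 + 9.5499) = 1/99.675 = 0.01003
[CO2*] = α₀ × DIC = 0.01003 × 1.89 = 0.0190 mmol/kg = 19.0 μmol/kg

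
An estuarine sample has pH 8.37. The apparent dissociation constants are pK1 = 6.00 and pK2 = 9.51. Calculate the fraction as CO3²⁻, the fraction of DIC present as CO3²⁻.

α₂ = 0.0673

α₂ = 1 / (1 + [H⁺]/K2 + [H⁺]²/(K1K2)) = 1 / (1 + 10^+1.14 + 10^-1.23)
   = 1 / (1 + 13.804 + 0.058884) = 1/14.863 = 0.06728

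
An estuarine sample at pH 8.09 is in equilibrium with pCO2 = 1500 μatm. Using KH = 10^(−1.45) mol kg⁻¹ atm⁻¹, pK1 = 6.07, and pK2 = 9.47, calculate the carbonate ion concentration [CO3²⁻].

[CO3²⁻] = 0.232 mmol/kg

[CO2*] = KH · pCO2 = 10^(−1.45) × 1500×10^-6 = 5.322×10^-5 mol/kg
α₀ = 1/(1 + K1/[H⁺] + K1K2/[H⁺]²) = 1/(1 + 10^+2.02 + 10^+0.64) = 0.009084
DIC = [CO2*]/α₀ = 5.322×10^-5 / 0.009084 = 5.859 mmol/kg
[CO3²⁻] = α₂·DIC; α₂ = 0.03966, so [CO3²⁻] = 0.03966 × 5.859 = 0.232 mmol/kg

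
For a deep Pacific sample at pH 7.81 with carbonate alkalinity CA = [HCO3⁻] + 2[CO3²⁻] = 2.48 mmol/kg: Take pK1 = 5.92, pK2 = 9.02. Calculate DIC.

DIC = 2.37 mmol/kg

CA = [HCO3⁻] + 2[CO3²⁻] = (α₁ + 2α₂)·DIC
At pH 7.81: [H⁺]/K1 = 10^-1.89 = 0.012882, K2/[H⁺] = 10^-1.21 = 0.061660
α₁ = 1/(1 + 0.012882 + 0.061660) = 1/1.0745 = 0.9306; α₂ = α₁·K2/[H⁺] = 0.05738
α₁ + 2α₂ = 1.0454
DIC = CA / (α₁ + 2α₂) = 2.48 / 1.0454 = 2.37 mmol/kg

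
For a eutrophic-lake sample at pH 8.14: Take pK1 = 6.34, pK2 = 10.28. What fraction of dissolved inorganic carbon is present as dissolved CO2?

α₀ = 1 / (1 + K1/[H⁺] + K1K2/[H⁺]²) = 1 / (1 + 10^+1.80 + 10^-0.34)
   = 1 / (1 + 63.096 + 0.45709) = 1/64.553 = 0.01549

α₀ = 0.0155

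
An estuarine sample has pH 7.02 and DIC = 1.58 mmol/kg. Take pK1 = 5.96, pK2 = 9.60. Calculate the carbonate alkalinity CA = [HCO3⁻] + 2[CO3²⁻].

CA = [HCO3⁻] + 2[CO3²⁻] = (α₁ + 2α₂)·DIC
At pH 7.02: [H⁺]/K1 = 10^-1.06 = 0.087096, K2/[H⁺] = 10^-2.58 = 0.0026303
α₁ = 1/(1 + 0.087096 + 0.0026303) = 1/1.0897 = 0.9177; α₂ = α₁·K2/[H⁺] = 0.002414
α₁ + 2α₂ = 0.9225
CA = 0.9225 × 1.58 = 1.46 mmol/kg

CA = 1.46 mmol/kg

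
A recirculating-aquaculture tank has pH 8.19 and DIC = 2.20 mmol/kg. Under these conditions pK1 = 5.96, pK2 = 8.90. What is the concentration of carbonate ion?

[CO3²⁻] = 0.357 mmol/kg

α₂ = 1 / (1 + [H⁺]/K2 + [H⁺]²/(K1K2)) = 1 / (1 + 10^+0.71 + 10^-1.52)
   = 1 / (1 + 5.1286 + 0.030200) = 1/6.1588 = 0.1624
[CO3²⁻] = α₂ × DIC = 0.1624 × 2.20 = 0.357 mmol/kg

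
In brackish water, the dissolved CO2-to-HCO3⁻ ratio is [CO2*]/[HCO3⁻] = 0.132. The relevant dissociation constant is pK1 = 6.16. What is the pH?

pH = 7.04

From K1 = [H⁺][HCO3⁻]/[CO2*]:  pH = pK1 − log₁₀([CO2*]/[HCO3⁻])
log₁₀(0.132) = -0.879
pH = 6.16 − (-0.879) = 7.04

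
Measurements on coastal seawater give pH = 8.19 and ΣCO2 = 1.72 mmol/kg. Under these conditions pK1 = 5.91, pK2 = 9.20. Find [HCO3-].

[HCO3⁻] = 1.56 mmol/kg

α₁ = 1 / (1 + [H⁺]/K1 + K2/[H⁺]) = 1 / (1 + 10^-2.28 + 10^-1.01)
   = 1 / (1 + 0.0052481 + 0.097724) = 1/1.1030 = 0.9066
[HCO3⁻] = α₁ × DIC = 0.9066 × 1.72 = 1.56 mmol/kg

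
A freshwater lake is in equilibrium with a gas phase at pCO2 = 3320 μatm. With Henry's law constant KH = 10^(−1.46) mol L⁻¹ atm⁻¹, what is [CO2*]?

[CO2*] = 115 μmol/L

KH = 10^(−1.46) = 3.467×10^-2 mol L⁻¹ atm⁻¹
[CO2*] = KH · pCO2 = 3.467×10^-2 × 3320×10^-6 atm = 1.15×10^-4 mol/L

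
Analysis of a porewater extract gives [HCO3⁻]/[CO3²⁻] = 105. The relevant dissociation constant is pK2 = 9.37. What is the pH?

From K2 = [H⁺][CO3²⁻]/[HCO3⁻]:  pH = pK2 − log₁₀([HCO3⁻]/[CO3²⁻])
log₁₀(105) = +2.021
pH = 9.37 − (+2.021) = 7.35

pH = 7.35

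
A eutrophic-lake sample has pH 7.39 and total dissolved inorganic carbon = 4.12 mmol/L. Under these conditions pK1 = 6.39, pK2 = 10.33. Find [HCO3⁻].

[HCO3⁻] = 3.74 mmol/L

α₁ = 1 / (1 + [H⁺]/K1 + K2/[H⁺]) = 1 / (1 + 10^-1.00 + 10^-2.94)
   = 1 / (1 + 0.10000 + 0.0011482) = 1/1.1011 = 0.9081
[HCO3⁻] = α₁ × DIC = 0.9081 × 4.12 = 3.74 mmol/L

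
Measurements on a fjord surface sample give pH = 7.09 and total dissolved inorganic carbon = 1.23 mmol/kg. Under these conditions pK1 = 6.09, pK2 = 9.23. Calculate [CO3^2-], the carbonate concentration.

[CO3²⁻] = 8.05 μmol/kg

α₂ = 1 / (1 + [H⁺]/K2 + [H⁺]²/(K1K2)) = 1 / (1 + 10^+2.14 + 10^+1.14)
   = 1 / (1 + 138.04 + 13.804) = 1/152.84 = 0.006543
[CO3²⁻] = α₂ × DIC = 0.006543 × 1.23 = 0.00805 mmol/kg = 8.05 μmol/kg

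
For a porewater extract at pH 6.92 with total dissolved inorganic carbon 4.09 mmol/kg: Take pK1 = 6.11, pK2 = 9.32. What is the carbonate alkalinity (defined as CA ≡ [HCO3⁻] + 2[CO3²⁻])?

CA = [HCO3⁻] + 2[CO3²⁻] = (α₁ + 2α₂)·DIC
At pH 6.92: [H⁺]/K1 = 10^-0.81 = 0.15488, K2/[H⁺] = 10^-2.40 = 0.0039811
α₁ = 1/(1 + 0.15488 + 0.0039811) = 1/1.1589 = 0.8629; α₂ = α₁·K2/[H⁺] = 0.003435
α₁ + 2α₂ = 0.8698
CA = 0.8698 × 4.09 = 3.56 mmol/kg

CA = 3.56 mmol/kg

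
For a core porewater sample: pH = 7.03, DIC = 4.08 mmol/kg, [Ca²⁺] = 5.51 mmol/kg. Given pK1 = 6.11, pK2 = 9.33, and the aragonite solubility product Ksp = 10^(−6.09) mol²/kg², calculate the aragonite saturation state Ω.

Ω = 0.123

α₂ = 1 / (1 + [H⁺]/K2 + [H⁺]²/(K1K2)) = 1 / (1 + 10^+2.30 + 10^+1.38)
   = 1 / (1 + 199.53 + 23.988) = 1/224.51 = 0.004454
[CO3²⁻] = α₂ × DIC = 0.004454 × 4.08 = 0.01817 mmol/kg = 18.17 μmol/kg
Ksp = 10^(−6.09) = 8.128×10^-7
Ω = [Ca²⁺][CO3²⁻]/Ksp = (5.51×10^-3)(1.817×10^-5) / 8.128×10^-7 = 0.123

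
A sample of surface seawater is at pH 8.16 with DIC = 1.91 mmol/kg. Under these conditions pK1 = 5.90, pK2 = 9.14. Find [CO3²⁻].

α₂ = 1 / (1 + [H⁺]/K2 + [H⁺]²/(K1K2)) = 1 / (1 + 10^+0.98 + 10^-1.28)
   = 1 / (1 + 9.5499 + 0.052481) = 1/10.602 = 0.09432
[CO3²⁻] = α₂ × DIC = 0.09432 × 1.91 = 0.180 mmol/kg

[CO3²⁻] = 0.180 mmol/kg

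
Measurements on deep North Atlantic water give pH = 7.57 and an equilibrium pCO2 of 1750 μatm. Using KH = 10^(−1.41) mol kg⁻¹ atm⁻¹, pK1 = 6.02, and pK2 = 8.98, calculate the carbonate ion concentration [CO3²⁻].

[CO2*] = KH · pCO2 = 10^(−1.41) × 1750×10^-6 = 6.808×10^-5 mol/kg
α₀ = 1/(1 + K1/[H⁺] + K1K2/[H⁺]²) = 1/(1 + 10^+1.55 + 10^+0.14) = 0.02641
DIC = [CO2*]/α₀ = 6.808×10^-5 / 0.02641 = 2.578 mmol/kg
[CO3²⁻] = α₂·DIC; α₂ = 0.03646, so [CO3²⁻] = 0.03646 × 2.578 = 0.0940 mmol/kg

[CO3²⁻] = 0.0940 mmol/kg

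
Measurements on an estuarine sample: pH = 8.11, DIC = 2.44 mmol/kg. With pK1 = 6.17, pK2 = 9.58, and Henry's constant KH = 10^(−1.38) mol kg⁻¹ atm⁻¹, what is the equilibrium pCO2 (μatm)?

pCO2 = 643 μatm

α₀ = 1 / (1 + K1/[H⁺] + K1K2/[H⁺]²) = 1 / (1 + 10^+1.94 + 10^+0.47)
   = 1 / (1 + 87.096 + 2.9512) = 1/91.048 = 0.01098
[CO2*] = α₀ × DIC = 0.01098 × 2.44 = 0.02680 mmol/kg
pCO2 = [CO2*]/KH = 2.680×10^-5 / 4.169×10^-2 = 643 μatm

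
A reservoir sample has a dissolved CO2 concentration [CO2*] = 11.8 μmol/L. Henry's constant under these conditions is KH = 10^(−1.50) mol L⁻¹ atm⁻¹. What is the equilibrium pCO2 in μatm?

KH = 10^(−1.50) = 3.162×10^-2 mol L⁻¹ atm⁻¹
pCO2 = [CO2*]/KH = 11.8×10^-6 / 3.162×10^-2 = 3.73×10^-4 atm = 373 μatm

pCO2 = 373 μatm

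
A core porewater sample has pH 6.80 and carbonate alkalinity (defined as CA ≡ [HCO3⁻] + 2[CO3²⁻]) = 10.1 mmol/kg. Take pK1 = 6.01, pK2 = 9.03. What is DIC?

CA = [HCO3⁻] + 2[CO3²⁻] = (α₁ + 2α₂)·DIC
At pH 6.80: [H⁺]/K1 = 10^-0.79 = 0.16218, K2/[H⁺] = 10^-2.23 = 0.0058884
α₁ = 1/(1 + 0.16218 + 0.0058884) = 1/1.1681 = 0.8561; α₂ = α₁·K2/[H⁺] = 0.005041
α₁ + 2α₂ = 0.8662
DIC = CA / (α₁ + 2α₂) = 10.1 / 0.8662 = 11.7 mmol/kg

DIC = 11.7 mmol/kg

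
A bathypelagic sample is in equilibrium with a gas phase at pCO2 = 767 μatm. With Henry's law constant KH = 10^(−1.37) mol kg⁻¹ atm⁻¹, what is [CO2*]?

KH = 10^(−1.37) = 4.266×10^-2 mol kg⁻¹ atm⁻¹
[CO2*] = KH · pCO2 = 4.266×10^-2 × 767×10^-6 atm = 3.27×10^-5 mol/kg

[CO2*] = 32.7 μmol/kg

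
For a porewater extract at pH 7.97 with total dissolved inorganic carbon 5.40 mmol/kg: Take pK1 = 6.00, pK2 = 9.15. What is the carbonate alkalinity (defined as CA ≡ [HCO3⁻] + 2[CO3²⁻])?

CA = [HCO3⁻] + 2[CO3²⁻] = (α₁ + 2α₂)·DIC
At pH 7.97: [H⁺]/K1 = 10^-1.97 = 0.010715, K2/[H⁺] = 10^-1.18 = 0.066069
α₁ = 1/(1 + 0.010715 + 0.066069) = 1/1.0768 = 0.9287; α₂ = α₁·K2/[H⁺] = 0.06136
α₁ + 2α₂ = 1.0514
CA = 1.0514 × 5.40 = 5.68 mmol/kg

CA = 5.68 mmol/kg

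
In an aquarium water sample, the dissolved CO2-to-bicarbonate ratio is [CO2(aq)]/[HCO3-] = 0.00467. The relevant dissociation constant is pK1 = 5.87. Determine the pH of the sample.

pH = 8.20

From K1 = [H⁺][HCO3-]/[CO2(aq)]:  pH = pK1 − log₁₀([CO2(aq)]/[HCO3-])
log₁₀(0.00467) = -2.331
pH = 5.87 − (-2.331) = 8.20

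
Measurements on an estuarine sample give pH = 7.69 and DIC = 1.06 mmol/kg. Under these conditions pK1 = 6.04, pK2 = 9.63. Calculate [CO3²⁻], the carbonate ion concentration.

α₂ = 1 / (1 + [H⁺]/K2 + [H⁺]²/(K1K2)) = 1 / (1 + 10^+1.94 + 10^+0.29)
   = 1 / (1 + 87.096 + 1.9498) = 1/90.046 = 0.01111
[CO3²⁻] = α₂ × DIC = 0.01111 × 1.06 = 0.0118 mmol/kg = 11.8 μmol/kg

[CO3²⁻] = 11.8 μmol/kg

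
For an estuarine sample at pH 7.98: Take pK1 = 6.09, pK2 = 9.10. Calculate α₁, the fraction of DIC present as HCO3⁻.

α₁ = 0.918

α₁ = 1 / (1 + [H⁺]/K1 + K2/[H⁺]) = 1 / (1 + 10^-1.89 + 10^-1.12)
   = 1 / (1 + 0.012882 + 0.075858) = 1/1.0887 = 0.9185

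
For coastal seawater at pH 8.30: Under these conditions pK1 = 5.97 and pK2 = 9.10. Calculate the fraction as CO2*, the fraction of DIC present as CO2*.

α₀ = 1 / (1 + K1/[H⁺] + K1K2/[H⁺]²) = 1 / (1 + 10^+2.33 + 10^+1.53)
   = 1 / (1 + 213.80 + 33.884) = 1/248.68 = 0.004021

α₀ = 0.00402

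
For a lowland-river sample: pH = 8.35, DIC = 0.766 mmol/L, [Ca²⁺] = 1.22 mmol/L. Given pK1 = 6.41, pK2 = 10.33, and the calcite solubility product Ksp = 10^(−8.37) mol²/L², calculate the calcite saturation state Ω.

Ω = 2.24

α₂ = 1 / (1 + [H⁺]/K2 + [H⁺]²/(K1K2)) = 1 / (1 + 10^+1.98 + 10^+0.04)
   = 1 / (1 + 95.499 + 1.0965) = 1/97.596 = 0.01025
[CO3²⁻] = α₂ × DIC = 0.01025 × 0.766 = 0.007849 mmol/L = 7.849 μmol/L
Ksp = 10^(−8.37) = 4.266×10^-9
Ω = [Ca²⁺][CO3²⁻]/Ksp = (1.22×10^-3)(7.849×10^-6) / 4.266×10^-9 = 2.24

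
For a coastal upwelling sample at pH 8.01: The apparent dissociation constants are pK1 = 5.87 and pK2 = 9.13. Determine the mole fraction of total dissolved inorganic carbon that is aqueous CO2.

α₀ = 0.00669

α₀ = 1 / (1 + K1/[H⁺] + K1K2/[H⁺]²) = 1 / (1 + 10^+2.14 + 10^+1.02)
   = 1 / (1 + 138.04 + 10.471) = 1/149.51 = 0.006689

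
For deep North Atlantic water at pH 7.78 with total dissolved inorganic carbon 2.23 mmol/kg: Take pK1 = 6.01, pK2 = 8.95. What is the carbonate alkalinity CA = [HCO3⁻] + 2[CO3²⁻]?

CA = [HCO3⁻] + 2[CO3²⁻] = (α₁ + 2α₂)·DIC
At pH 7.78: [H⁺]/K1 = 10^-1.77 = 0.016982, K2/[H⁺] = 10^-1.17 = 0.067608
α₁ = 1/(1 + 0.016982 + 0.067608) = 1/1.0846 = 0.9220; α₂ = α₁·K2/[H⁺] = 0.06234
α₁ + 2α₂ = 1.0467
CA = 1.0467 × 2.23 = 2.33 mmol/kg

CA = 2.33 mmol/kg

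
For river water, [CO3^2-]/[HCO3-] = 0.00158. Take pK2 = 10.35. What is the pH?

From K2 = [H⁺][CO3^2-]/[HCO3-]:  pH = pK2 + log₁₀([CO3^2-]/[HCO3-])
log₁₀(0.00158) = -2.801
pH = 10.35 + (-2.801) = 7.55

pH = 7.55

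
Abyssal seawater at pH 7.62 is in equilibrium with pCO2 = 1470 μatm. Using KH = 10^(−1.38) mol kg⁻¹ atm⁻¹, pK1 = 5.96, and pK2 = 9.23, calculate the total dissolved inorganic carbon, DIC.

DIC = 2.93 mmol/kg

[CO2*] = KH · pCO2 = 10^(−1.38) × 1470×10^-6 = 6.128×10^-5 mol/kg
α₀ = 1/(1 + K1/[H⁺] + K1K2/[H⁺]²) = 1/(1 + 10^+1.66 + 10^+0.05) = 0.02091
DIC = [CO2*]/α₀ = 6.128×10^-5 / 0.02091 = 2.93 mmol/kg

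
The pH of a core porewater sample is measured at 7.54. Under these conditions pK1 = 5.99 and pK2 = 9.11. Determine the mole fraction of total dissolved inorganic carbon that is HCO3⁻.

α₁ = 1 / (1 + [H⁺]/K1 + K2/[H⁺]) = 1 / (1 + 10^-1.55 + 10^-1.57)
   = 1 / (1 + 0.028184 + 0.026915) = 1/1.0551 = 0.9478

α₁ = 0.948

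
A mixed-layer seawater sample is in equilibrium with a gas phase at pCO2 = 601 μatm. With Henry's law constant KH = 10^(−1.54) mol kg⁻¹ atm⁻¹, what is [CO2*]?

KH = 10^(−1.54) = 2.884×10^-2 mol kg⁻¹ atm⁻¹
[CO2*] = KH · pCO2 = 2.884×10^-2 × 601×10^-6 atm = 1.73×10^-5 mol/kg

[CO2*] = 17.3 μmol/kg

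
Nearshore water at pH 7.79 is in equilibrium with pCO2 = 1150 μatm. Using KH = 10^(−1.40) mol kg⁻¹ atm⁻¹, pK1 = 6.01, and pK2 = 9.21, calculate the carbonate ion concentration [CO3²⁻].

[CO2*] = KH · pCO2 = 10^(−1.40) × 1150×10^-6 = 4.578×10^-5 mol/kg
α₀ = 1/(1 + K1/[H⁺] + K1K2/[H⁺]²) = 1/(1 + 10^+1.78 + 10^+0.36) = 0.01574
DIC = [CO2*]/α₀ = 4.578×10^-5 / 0.01574 = 2.909 mmol/kg
[CO3²⁻] = α₂·DIC; α₂ = 0.03605, so [CO3²⁻] = 0.03605 × 2.909 = 0.105 mmol/kg

[CO3²⁻] = 0.105 mmol/kg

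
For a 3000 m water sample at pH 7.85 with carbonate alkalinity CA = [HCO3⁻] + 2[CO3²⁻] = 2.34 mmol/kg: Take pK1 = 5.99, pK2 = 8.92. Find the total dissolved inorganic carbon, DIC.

DIC = 2.20 mmol/kg

CA = [HCO3⁻] + 2[CO3²⁻] = (α₁ + 2α₂)·DIC
At pH 7.85: [H⁺]/K1 = 10^-1.86 = 0.013804, K2/[H⁺] = 10^-1.07 = 0.085114
α₁ = 1/(1 + 0.013804 + 0.085114) = 1/1.0989 = 0.9100; α₂ = α₁·K2/[H⁺] = 0.07745
α₁ + 2α₂ = 1.0649
DIC = CA / (α₁ + 2α₂) = 2.34 / 1.0649 = 2.20 mmol/kg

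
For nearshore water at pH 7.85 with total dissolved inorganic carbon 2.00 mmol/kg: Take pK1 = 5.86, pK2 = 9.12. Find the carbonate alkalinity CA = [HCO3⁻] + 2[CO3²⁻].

CA = [HCO3⁻] + 2[CO3²⁻] = (α₁ + 2α₂)·DIC
At pH 7.85: [H⁺]/K1 = 10^-1.99 = 0.010233, K2/[H⁺] = 10^-1.27 = 0.053703
α₁ = 1/(1 + 0.010233 + 0.053703) = 1/1.0639 = 0.9399; α₂ = α₁·K2/[H⁺] = 0.05048
α₁ + 2α₂ = 1.0409
CA = 1.0409 × 2.00 = 2.08 mmol/kg

CA = 2.08 mmol/kg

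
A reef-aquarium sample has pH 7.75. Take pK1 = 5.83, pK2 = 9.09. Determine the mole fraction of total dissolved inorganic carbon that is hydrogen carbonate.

α₁ = 0.945

α₁ = 1 / (1 + [H⁺]/K1 + K2/[H⁺]) = 1 / (1 + 10^-1.92 + 10^-1.34)
   = 1 / (1 + 0.012023 + 0.045709) = 1/1.0577 = 0.9454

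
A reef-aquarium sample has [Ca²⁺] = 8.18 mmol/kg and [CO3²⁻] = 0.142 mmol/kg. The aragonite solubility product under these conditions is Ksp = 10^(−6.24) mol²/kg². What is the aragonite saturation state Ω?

Ksp = 10^(−6.24) = 5.754×10^-7
Ω = [Ca²⁺][CO3²⁻]/Ksp = (8.18×10^-3)(0.142×10^-3) / 5.754×10^-7 = 2.02

Ω = 2.02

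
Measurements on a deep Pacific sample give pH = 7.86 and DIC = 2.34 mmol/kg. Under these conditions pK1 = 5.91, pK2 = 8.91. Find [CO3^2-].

[CO3²⁻] = 0.190 mmol/kg

α₂ = 1 / (1 + [H⁺]/K2 + [H⁺]²/(K1K2)) = 1 / (1 + 10^+1.05 + 10^-0.90)
   = 1 / (1 + 11.220 + 0.12589) = 1/12.346 = 0.08100
[CO3²⁻] = α₂ × DIC = 0.08100 × 2.34 = 0.190 mmol/kg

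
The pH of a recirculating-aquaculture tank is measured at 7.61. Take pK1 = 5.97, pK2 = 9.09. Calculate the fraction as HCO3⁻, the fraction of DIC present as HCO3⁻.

α₁ = 1 / (1 + [H⁺]/K1 + K2/[H⁺]) = 1 / (1 + 10^-1.64 + 10^-1.48)
   = 1 / (1 + 0.022909 + 0.033113) = 1/1.0560 = 0.9470

α₁ = 0.947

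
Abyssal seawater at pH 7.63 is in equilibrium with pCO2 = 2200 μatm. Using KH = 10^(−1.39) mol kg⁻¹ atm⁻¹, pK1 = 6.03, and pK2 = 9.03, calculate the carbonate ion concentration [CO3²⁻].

[CO2*] = KH · pCO2 = 10^(−1.39) × 2200×10^-6 = 8.962×10^-5 mol/kg
α₀ = 1/(1 + K1/[H⁺] + K1K2/[H⁺]²) = 1/(1 + 10^+1.60 + 10^+0.20) = 0.02359
DIC = [CO2*]/α₀ = 8.962×10^-5 / 0.02359 = 3.800 mmol/kg
[CO3²⁻] = α₂·DIC; α₂ = 0.03738, so [CO3²⁻] = 0.03738 × 3.800 = 0.142 mmol/kg

[CO3²⁻] = 0.142 mmol/kg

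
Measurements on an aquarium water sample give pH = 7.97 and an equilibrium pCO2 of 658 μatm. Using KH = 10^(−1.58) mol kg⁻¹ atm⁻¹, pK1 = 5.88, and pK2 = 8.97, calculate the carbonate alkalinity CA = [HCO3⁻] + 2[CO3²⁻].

CA = 2.56 mmol/kg

[CO2*] = KH · pCO2 = 10^(−1.58) × 658×10^-6 = 1.731×10^-5 mol/kg
α₀ = 1/(1 + K1/[H⁺] + K1K2/[H⁺]²) = 1/(1 + 10^+2.09 + 10^+1.09) = 0.007335
DIC = [CO2*]/α₀ = 1.731×10^-5 / 0.007335 = 2.359 mmol/kg
CA = (α₁ + 2α₂)·DIC = (0.9024 + 2×0.09024) × 2.359 = 2.56 mmol/kg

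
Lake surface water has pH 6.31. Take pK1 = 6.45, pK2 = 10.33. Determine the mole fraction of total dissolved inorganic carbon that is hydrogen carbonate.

α₁ = 0.420

α₁ = 1 / (1 + [H⁺]/K1 + K2/[H⁺]) = 1 / (1 + 10^+0.14 + 10^-4.02)
   = 1 / (1 + 1.3804 + 9.5499×10^-5) = 1/2.3805 = 0.4201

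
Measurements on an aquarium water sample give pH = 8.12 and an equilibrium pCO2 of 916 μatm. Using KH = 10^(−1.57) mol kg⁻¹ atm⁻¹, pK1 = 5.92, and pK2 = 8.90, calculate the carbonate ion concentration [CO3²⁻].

[CO3²⁻] = 0.648 mmol/kg

[CO2*] = KH · pCO2 = 10^(−1.57) × 916×10^-6 = 2.465×10^-5 mol/kg
α₀ = 1/(1 + K1/[H⁺] + K1K2/[H⁺]²) = 1/(1 + 10^+2.20 + 10^+1.42) = 0.005382
DIC = [CO2*]/α₀ = 2.465×10^-5 / 0.005382 = 4.581 mmol/kg
[CO3²⁻] = α₂·DIC; α₂ = 0.1416, so [CO3²⁻] = 0.1416 × 4.581 = 0.648 mmol/kg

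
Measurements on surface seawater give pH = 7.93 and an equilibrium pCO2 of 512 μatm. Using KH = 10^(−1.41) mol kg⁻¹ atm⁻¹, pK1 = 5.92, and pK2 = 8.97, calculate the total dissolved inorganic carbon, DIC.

DIC = 2.24 mmol/kg

[CO2*] = KH · pCO2 = 10^(−1.41) × 512×10^-6 = 1.992×10^-5 mol/kg
α₀ = 1/(1 + K1/[H⁺] + K1K2/[H⁺]²) = 1/(1 + 10^+2.01 + 10^+0.97) = 0.008876
DIC = [CO2*]/α₀ = 1.992×10^-5 / 0.008876 = 2.24 mmol/kg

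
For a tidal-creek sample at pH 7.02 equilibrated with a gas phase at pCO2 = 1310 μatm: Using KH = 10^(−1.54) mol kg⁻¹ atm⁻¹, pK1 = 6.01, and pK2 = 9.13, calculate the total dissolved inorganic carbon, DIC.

DIC = 0.427 mmol/kg

[CO2*] = KH · pCO2 = 10^(−1.54) × 1310×10^-6 = 3.778×10^-5 mol/kg
α₀ = 1/(1 + K1/[H⁺] + K1K2/[H⁺]²) = 1/(1 + 10^+1.01 + 10^-1.10) = 0.08840
DIC = [CO2*]/α₀ = 3.778×10^-5 / 0.08840 = 0.427 mmol/kg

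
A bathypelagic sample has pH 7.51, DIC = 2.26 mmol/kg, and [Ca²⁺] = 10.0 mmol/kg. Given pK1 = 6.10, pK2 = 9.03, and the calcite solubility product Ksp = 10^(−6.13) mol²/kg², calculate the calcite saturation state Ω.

α₂ = 1 / (1 + [H⁺]/K2 + [H⁺]²/(K1K2)) = 1 / (1 + 10^+1.52 + 10^+0.11)
   = 1 / (1 + 33.113 + 1.2882) = 1/35.401 = 0.02825
[CO3²⁻] = α₂ × DIC = 0.02825 × 2.26 = 0.06384 mmol/kg
Ksp = 10^(−6.13) = 7.413×10^-7
Ω = [Ca²⁺][CO3²⁻]/Ksp = (10.0×10^-3)(6.384×10^-5) / 7.413×10^-7 = 0.861

Ω = 0.861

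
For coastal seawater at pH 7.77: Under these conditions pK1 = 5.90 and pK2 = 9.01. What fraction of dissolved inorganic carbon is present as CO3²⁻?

α₂ = 1 / (1 + [H⁺]/K2 + [H⁺]²/(K1K2)) = 1 / (1 + 10^+1.24 + 10^-0.63)
   = 1 / (1 + 17.378 + 0.23442) = 1/18.612 = 0.05373

α₂ = 0.0537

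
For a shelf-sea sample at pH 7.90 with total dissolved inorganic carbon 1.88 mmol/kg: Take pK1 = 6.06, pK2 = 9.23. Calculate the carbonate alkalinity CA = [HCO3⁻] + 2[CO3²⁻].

CA = [HCO3⁻] + 2[CO3²⁻] = (α₁ + 2α₂)·DIC
At pH 7.90: [H⁺]/K1 = 10^-1.84 = 0.014454, K2/[H⁺] = 10^-1.33 = 0.046774
α₁ = 1/(1 + 0.014454 + 0.046774) = 1/1.0612 = 0.9423; α₂ = α₁·K2/[H⁺] = 0.04407
α₁ + 2α₂ = 1.0305
CA = 1.0305 × 1.88 = 1.94 mmol/kg

CA = 1.94 mmol/kg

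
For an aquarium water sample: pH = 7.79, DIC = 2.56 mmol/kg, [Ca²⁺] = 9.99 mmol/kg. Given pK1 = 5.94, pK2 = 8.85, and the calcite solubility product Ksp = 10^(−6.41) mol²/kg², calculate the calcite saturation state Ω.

α₂ = 1 / (1 + [H⁺]/K2 + [H⁺]²/(K1K2)) = 1 / (1 + 10^+1.06 + 10^-0.79)
   = 1 / (1 + 11.482 + 0.16218) = 1/12.644 = 0.07909
[CO3²⁻] = α₂ × DIC = 0.07909 × 2.56 = 0.2025 mmol/kg
Ksp = 10^(−6.41) = 3.890×10^-7
Ω = [Ca²⁺][CO3²⁻]/Ksp = (9.99×10^-3)(2.025×10^-4) / 3.890×10^-7 = 5.20

Ω = 5.20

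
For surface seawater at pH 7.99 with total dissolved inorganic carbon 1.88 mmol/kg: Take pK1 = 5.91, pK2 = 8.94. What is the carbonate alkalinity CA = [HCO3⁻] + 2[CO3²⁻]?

CA = 2.05 mmol/kg

CA = [HCO3⁻] + 2[CO3²⁻] = (α₁ + 2α₂)·DIC
At pH 7.99: [H⁺]/K1 = 10^-2.08 = 0.0083176, K2/[H⁺] = 10^-0.95 = 0.11220
α₁ = 1/(1 + 0.0083176 + 0.11220) = 1/1.1205 = 0.8924; α₂ = α₁·K2/[H⁺] = 0.1001
α₁ + 2α₂ = 1.0927
CA = 1.0927 × 1.88 = 2.05 mmol/kg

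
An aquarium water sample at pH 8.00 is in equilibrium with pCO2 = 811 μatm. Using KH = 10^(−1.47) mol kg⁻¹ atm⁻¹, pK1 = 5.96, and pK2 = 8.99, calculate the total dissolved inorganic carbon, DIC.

DIC = 3.35 mmol/kg

[CO2*] = KH · pCO2 = 10^(−1.47) × 811×10^-6 = 2.748×10^-5 mol/kg
α₀ = 1/(1 + K1/[H⁺] + K1K2/[H⁺]²) = 1/(1 + 10^+2.04 + 10^+1.05) = 0.008206
DIC = [CO2*]/α₀ = 2.748×10^-5 / 0.008206 = 3.35 mmol/kg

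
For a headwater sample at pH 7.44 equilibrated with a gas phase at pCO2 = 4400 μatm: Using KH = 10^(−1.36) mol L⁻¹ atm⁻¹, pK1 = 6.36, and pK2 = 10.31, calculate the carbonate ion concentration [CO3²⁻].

[CO3²⁻] = 3.11 μmol/L

[CO2*] = KH · pCO2 = 10^(−1.36) × 4400×10^-6 = 1.921×10^-4 mol/L
α₀ = 1/(1 + K1/[H⁺] + K1K2/[H⁺]²) = 1/(1 + 10^+1.08 + 10^-1.79) = 0.07669
DIC = [CO2*]/α₀ = 1.921×10^-4 / 0.07669 = 2.504 mmol/L
[CO3²⁻] = α₂·DIC; α₂ = 0.001244, so [CO3²⁻] = 0.001244 × 2.504 = 0.00311 mmol/L = 3.11 μmol/L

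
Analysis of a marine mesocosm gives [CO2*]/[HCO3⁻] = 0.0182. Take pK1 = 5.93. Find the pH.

From K1 = [H⁺][HCO3⁻]/[CO2*]:  pH = pK1 − log₁₀([CO2*]/[HCO3⁻])
log₁₀(0.0182) = -1.740
pH = 5.93 − (-1.740) = 7.67

pH = 7.67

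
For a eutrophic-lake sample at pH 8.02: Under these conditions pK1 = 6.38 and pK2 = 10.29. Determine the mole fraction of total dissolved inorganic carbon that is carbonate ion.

α₂ = 1 / (1 + [H⁺]/K2 + [H⁺]²/(K1K2)) = 1 / (1 + 10^+2.27 + 10^+0.63)
   = 1 / (1 + 186.21 + 4.2658) = 1/191.47 = 0.005223

α₂ = 0.00522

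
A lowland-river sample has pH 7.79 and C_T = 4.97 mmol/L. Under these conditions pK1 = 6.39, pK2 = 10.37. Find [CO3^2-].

α₂ = 1 / (1 + [H⁺]/K2 + [H⁺]²/(K1K2)) = 1 / (1 + 10^+2.58 + 10^+1.18)
   = 1 / (1 + 380.19 + 15.136) = 1/396.33 = 0.002523
[CO3²⁻] = α₂ × DIC = 0.002523 × 4.97 = 0.0125 mmol/L = 12.5 μmol/L

[CO3²⁻] = 12.5 μmol/L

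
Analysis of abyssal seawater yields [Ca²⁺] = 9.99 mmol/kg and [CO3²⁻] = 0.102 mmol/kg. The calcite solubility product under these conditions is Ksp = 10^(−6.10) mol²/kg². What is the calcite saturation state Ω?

Ω = 1.28

Ksp = 10^(−6.10) = 7.943×10^-7
Ω = [Ca²⁺][CO3²⁻]/Ksp = (9.99×10^-3)(0.102×10^-3) / 7.943×10^-7 = 1.28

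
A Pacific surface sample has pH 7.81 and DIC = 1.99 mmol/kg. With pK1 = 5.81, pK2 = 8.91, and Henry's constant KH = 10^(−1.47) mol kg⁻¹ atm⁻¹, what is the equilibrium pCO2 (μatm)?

pCO2 = 539 μatm

α₀ = 1 / (1 + K1/[H⁺] + K1K2/[H⁺]²) = 1 / (1 + 10^+2.00 + 10^+0.90)
   = 1 / (1 + 100.00 + 7.9433) = 1/108.94 = 0.009179
[CO2*] = α₀ × DIC = 0.009179 × 1.99 = 0.01827 mmol/kg = 18.27 μmol/kg
pCO2 = [CO2*]/KH = 1.827×10^-5 / 3.388×10^-2 = 539 μatm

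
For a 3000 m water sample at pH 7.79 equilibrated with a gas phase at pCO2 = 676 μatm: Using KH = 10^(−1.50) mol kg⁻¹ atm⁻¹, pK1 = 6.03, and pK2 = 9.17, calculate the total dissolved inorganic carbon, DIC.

[CO2*] = KH · pCO2 = 10^(−1.50) × 676×10^-6 = 2.138×10^-5 mol/kg
α₀ = 1/(1 + K1/[H⁺] + K1K2/[H⁺]²) = 1/(1 + 10^+1.76 + 10^+0.38) = 0.01641
DIC = [CO2*]/α₀ = 2.138×10^-5 / 0.01641 = 1.30 mmol/kg

DIC = 1.30 mmol/kg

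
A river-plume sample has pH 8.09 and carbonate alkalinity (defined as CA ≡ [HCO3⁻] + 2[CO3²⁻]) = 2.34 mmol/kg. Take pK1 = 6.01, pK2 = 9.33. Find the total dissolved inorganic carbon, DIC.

CA = [HCO3⁻] + 2[CO3²⁻] = (α₁ + 2α₂)·DIC
At pH 8.09: [H⁺]/K1 = 10^-2.08 = 0.0083176, K2/[H⁺] = 10^-1.24 = 0.057544
α₁ = 1/(1 + 0.0083176 + 0.057544) = 1/1.0659 = 0.9382; α₂ = α₁·K2/[H⁺] = 0.05399
α₁ + 2α₂ = 1.0462
DIC = CA / (α₁ + 2α₂) = 2.34 / 1.0462 = 2.24 mmol/kg

DIC = 2.24 mmol/kg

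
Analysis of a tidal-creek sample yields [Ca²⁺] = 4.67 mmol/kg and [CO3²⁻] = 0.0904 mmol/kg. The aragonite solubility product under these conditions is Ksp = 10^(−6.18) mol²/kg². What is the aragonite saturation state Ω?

Ksp = 10^(−6.18) = 6.607×10^-7
Ω = [Ca²⁺][CO3²⁻]/Ksp = (4.67×10^-3)(0.0904×10^-3) / 6.607×10^-7 = 0.639

Ω = 0.639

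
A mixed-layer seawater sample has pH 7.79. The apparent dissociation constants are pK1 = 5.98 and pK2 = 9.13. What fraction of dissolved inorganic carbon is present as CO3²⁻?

α₂ = 1 / (1 + [H⁺]/K2 + [H⁺]²/(K1K2)) = 1 / (1 + 10^+1.34 + 10^-0.47)
   = 1 / (1 + 21.878 + 0.33884) = 1/23.216 = 0.04307

α₂ = 0.0431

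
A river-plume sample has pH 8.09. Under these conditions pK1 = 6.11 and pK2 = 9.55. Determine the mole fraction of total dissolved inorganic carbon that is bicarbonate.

α₁ = 1 / (1 + [H⁺]/K1 + K2/[H⁺]) = 1 / (1 + 10^-1.98 + 10^-1.46)
   = 1 / (1 + 0.010471 + 0.034674) = 1/1.0451 = 0.9568

α₁ = 0.957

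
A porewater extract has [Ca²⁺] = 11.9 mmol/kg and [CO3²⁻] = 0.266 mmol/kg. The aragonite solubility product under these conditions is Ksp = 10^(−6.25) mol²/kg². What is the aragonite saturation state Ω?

Ksp = 10^(−6.25) = 5.623×10^-7
Ω = [Ca²⁺][CO3²⁻]/Ksp = (11.9×10^-3)(0.266×10^-3) / 5.623×10^-7 = 5.63

Ω = 5.63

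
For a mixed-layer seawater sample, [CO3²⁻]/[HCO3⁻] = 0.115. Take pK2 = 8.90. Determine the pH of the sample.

From K2 = [H⁺][CO3²⁻]/[HCO3⁻]:  pH = pK2 + log₁₀([CO3²⁻]/[HCO3⁻])
log₁₀(0.115) = -0.939
pH = 8.90 + (-0.939) = 7.96

pH = 7.96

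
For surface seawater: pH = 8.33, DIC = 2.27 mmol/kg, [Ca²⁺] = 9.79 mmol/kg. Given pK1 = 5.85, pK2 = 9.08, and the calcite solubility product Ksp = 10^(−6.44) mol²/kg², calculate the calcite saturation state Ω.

α₂ = 1 / (1 + [H⁺]/K2 + [H⁺]²/(K1K2)) = 1 / (1 + 10^+0.75 + 10^-1.73)
   = 1 / (1 + 5.6234 + 0.018621) = 1/6.6420 = 0.1506
[CO3²⁻] = α₂ × DIC = 0.1506 × 2.27 = 0.3418 mmol/kg
Ksp = 10^(−6.44) = 3.631×10^-7
Ω = [Ca²⁺][CO3²⁻]/Ksp = (9.79×10^-3)(3.418×10^-4) / 3.631×10^-7 = 9.22

Ω = 9.22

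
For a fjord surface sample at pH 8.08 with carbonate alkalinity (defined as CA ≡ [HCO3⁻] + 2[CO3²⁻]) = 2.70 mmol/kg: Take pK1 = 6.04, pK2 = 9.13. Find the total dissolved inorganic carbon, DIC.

DIC = 2.52 mmol/kg

CA = [HCO3⁻] + 2[CO3²⁻] = (α₁ + 2α₂)·DIC
At pH 8.08: [H⁺]/K1 = 10^-2.04 = 0.0091201, K2/[H⁺] = 10^-1.05 = 0.089125
α₁ = 1/(1 + 0.0091201 + 0.089125) = 1/1.0982 = 0.9105; α₂ = α₁·K2/[H⁺] = 0.08115
α₁ + 2α₂ = 1.0728
DIC = CA / (α₁ + 2α₂) = 2.70 / 1.0728 = 2.52 mmol/kg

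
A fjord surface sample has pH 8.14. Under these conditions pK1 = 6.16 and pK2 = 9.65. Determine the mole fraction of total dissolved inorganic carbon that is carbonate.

α₂ = 1 / (1 + [H⁺]/K2 + [H⁺]²/(K1K2)) = 1 / (1 + 10^+1.51 + 10^-0.47)
   = 1 / (1 + 32.359 + 0.33884) = 1/33.698 = 0.02968

α₂ = 0.0297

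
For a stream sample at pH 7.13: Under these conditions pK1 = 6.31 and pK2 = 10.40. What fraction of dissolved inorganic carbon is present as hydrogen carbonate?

α₁ = 1 / (1 + [H⁺]/K1 + K2/[H⁺]) = 1 / (1 + 10^-0.82 + 10^-3.27)
   = 1 / (1 + 0.15136 + 0.00053703) = 1/1.1519 = 0.8681

α₁ = 0.868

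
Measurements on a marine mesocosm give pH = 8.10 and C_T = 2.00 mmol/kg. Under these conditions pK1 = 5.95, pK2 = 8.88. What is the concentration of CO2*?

α₀ = 1 / (1 + K1/[H⁺] + K1K2/[H⁺]²) = 1 / (1 + 10^+2.15 + 10^+1.37)
   = 1 / (1 + 141.25 + 23.442) = 1/165.70 = 0.006035
[CO2*] = α₀ × DIC = 0.006035 × 2.00 = 0.0121 mmol/kg = 12.1 μmol/kg

[CO2*] = 12.1 μmol/kg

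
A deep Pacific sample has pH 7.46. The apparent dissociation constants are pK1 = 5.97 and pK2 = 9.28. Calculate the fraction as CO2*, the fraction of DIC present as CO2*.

α₀ = 0.0309

α₀ = 1 / (1 + K1/[H⁺] + K1K2/[H⁺]²) = 1 / (1 + 10^+1.49 + 10^-0.33)
   = 1 / (1 + 30.903 + 0.46774) = 1/32.371 = 0.03089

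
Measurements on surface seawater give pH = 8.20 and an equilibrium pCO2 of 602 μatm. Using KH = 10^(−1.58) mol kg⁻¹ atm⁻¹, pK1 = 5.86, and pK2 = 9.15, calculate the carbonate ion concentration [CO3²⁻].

[CO3²⁻] = 0.389 mmol/kg

[CO2*] = KH · pCO2 = 10^(−1.58) × 602×10^-6 = 1.583×10^-5 mol/kg
α₀ = 1/(1 + K1/[H⁺] + K1K2/[H⁺]²) = 1/(1 + 10^+2.34 + 10^+1.39) = 0.004093
DIC = [CO2*]/α₀ = 1.583×10^-5 / 0.004093 = 3.869 mmol/kg
[CO3²⁻] = α₂·DIC; α₂ = 0.1005, so [CO3²⁻] = 0.1005 × 3.869 = 0.389 mmol/kg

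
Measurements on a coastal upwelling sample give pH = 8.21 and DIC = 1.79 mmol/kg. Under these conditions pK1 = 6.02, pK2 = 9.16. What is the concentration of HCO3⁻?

α₁ = 1 / (1 + [H⁺]/K1 + K2/[H⁺]) = 1 / (1 + 10^-2.19 + 10^-0.95)
   = 1 / (1 + 0.0064565 + 0.11220) = 1/1.1187 = 0.8939
[HCO3⁻] = α₁ × DIC = 0.8939 × 1.79 = 1.60 mmol/kg

[HCO3⁻] = 1.60 mmol/kg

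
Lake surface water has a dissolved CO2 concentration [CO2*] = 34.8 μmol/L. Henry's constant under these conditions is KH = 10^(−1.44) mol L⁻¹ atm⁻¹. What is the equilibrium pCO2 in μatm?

KH = 10^(−1.44) = 3.631×10^-2 mol L⁻¹ atm⁻¹
pCO2 = [CO2*]/KH = 34.8×10^-6 / 3.631×10^-2 = 9.58×10^-4 atm = 958 μatm

pCO2 = 958 μatm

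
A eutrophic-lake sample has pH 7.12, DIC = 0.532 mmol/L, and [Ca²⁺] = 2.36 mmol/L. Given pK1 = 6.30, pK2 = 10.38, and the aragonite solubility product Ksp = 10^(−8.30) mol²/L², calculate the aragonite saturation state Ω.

α₂ = 1 / (1 + [H⁺]/K2 + [H⁺]²/(K1K2)) = 1 / (1 + 10^+3.26 + 10^+2.44)
   = 1 / (1 + 1819.7 + 275.42) = 1/2096.1 = 0.0004771
[CO3²⁻] = α₂ × DIC = 0.0004771 × 0.532 = 0.0002538 mmol/L = 0.2538 μmol/L
Ksp = 10^(−8.30) = 5.012×10^-9
Ω = [Ca²⁺][CO3²⁻]/Ksp = (2.36×10^-3)(2.538×10^-7) / 5.012×10^-9 = 0.120

Ω = 0.120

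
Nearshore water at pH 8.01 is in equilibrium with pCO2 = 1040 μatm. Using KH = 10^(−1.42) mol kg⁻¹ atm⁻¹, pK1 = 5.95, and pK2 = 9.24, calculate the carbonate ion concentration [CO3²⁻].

[CO3²⁻] = 0.267 mmol/kg

[CO2*] = KH · pCO2 = 10^(−1.42) × 1040×10^-6 = 3.954×10^-5 mol/kg
α₀ = 1/(1 + K1/[H⁺] + K1K2/[H⁺]²) = 1/(1 + 10^+2.06 + 10^+0.83) = 0.008158
DIC = [CO2*]/α₀ = 3.954×10^-5 / 0.008158 = 4.847 mmol/kg
[CO3²⁻] = α₂·DIC; α₂ = 0.05516, so [CO3²⁻] = 0.05516 × 4.847 = 0.267 mmol/kg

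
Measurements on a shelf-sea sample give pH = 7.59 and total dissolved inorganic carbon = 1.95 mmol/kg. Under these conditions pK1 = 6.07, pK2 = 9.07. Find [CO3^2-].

α₂ = 1 / (1 + [H⁺]/K2 + [H⁺]²/(K1K2)) = 1 / (1 + 10^+1.48 + 10^-0.04)
   = 1 / (1 + 30.200 + 0.91201) = 1/32.112 = 0.03114
[CO3²⁻] = α₂ × DIC = 0.03114 × 1.95 = 0.0607 mmol/kg

[CO3²⁻] = 0.0607 mmol/kg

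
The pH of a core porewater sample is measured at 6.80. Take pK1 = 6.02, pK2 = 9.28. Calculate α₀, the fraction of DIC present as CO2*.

α₀ = 0.142

α₀ = 1 / (1 + K1/[H⁺] + K1K2/[H⁺]²) = 1 / (1 + 10^+0.78 + 10^-1.70)
   = 1 / (1 + 6.0256 + 0.019953) = 1/7.0455 = 0.1419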